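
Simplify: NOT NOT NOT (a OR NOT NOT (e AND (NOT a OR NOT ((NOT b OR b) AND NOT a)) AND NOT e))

NOT NOT NOT (a OR NOT NOT (e AND (NOT a OR NOT ((NOT b OR b) AND NOT a)) AND NOT e))
= NOT NOT NOT (a OR NOT NOT (e AND (NOT a OR NOT NOT a) AND NOT e))
= NOT NOT NOT (a OR NOT NOT (e AND (NOT a OR a) AND NOT e))
= NOT NOT NOT (a OR NOT NOT (e AND NOT e))
= NOT (a OR NOT NOT (e AND NOT e))
= NOT (a OR e AND NOT e)
= NOT a

NOT a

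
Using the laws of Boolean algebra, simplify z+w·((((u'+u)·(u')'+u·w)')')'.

z+w·u'

z+w·((((u'+u)·(u')'+u·w)')')'
= z+w·((((u'+u)·u+u·w)')')'
= z+w·(((u+u·w)')')'
= z+w·((u')')'
= z+w·u'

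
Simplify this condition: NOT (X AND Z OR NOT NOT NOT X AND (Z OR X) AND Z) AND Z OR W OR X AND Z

W OR X AND Z

NOT (X AND Z OR NOT NOT NOT X AND (Z OR X) AND Z) AND Z OR W OR X AND Z
= NOT (X AND Z OR NOT NOT NOT X AND Z) AND Z OR W OR X AND Z   [absorption]
= NOT (X AND Z OR NOT X AND Z) AND Z OR W OR X AND Z   [double negation]
= NOT Z AND Z OR W OR X AND Z   [distribution]
= W OR X AND Z   [complement / identity]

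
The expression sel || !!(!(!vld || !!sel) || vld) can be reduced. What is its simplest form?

sel || !!(!(!vld || !!sel) || vld)
= sel || !(!vld || !!sel) || vld   [double negation]
= sel || vld && !sel || vld   [De Morgan]
= sel || vld   [absorption]

sel || vld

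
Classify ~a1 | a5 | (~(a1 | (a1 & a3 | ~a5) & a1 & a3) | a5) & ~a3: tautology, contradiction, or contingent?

~a1 | a5 | (~(a1 | (a1 & a3 | ~a5) & a1 & a3) | a5) & ~a3
= ~a1 | a5 | (~(a1 | a1 & a3) | a5) & ~a3   — absorption
= ~a1 | a5 | (~a1 | a5) & ~a3   — absorption
= ~a1 | a5   — absorption
This depends on a1, a5, so it is not a constant.

contingent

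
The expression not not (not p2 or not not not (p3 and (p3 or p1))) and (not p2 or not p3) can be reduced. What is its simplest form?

not p2 or not p3

not not (not p2 or not not not (p3 and (p3 or p1))) and (not p2 or not p3)
= not not (not p2 or not not not p3) and (not p2 or not p3)   (absorption)
= not not (not p2 or not p3) and (not p2 or not p3)   (double negation)
= (not p2 or not p3) and (not p2 or not p3)   (double negation)
= not p2 or not p3   (idempotence)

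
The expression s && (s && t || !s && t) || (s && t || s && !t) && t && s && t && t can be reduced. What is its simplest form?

s && (s && t || !s && t) || (s && t || s && !t) && t && s && t && t
= s && (s && t || !s && t) || s && t && s && t && t   — distribution
= s && t || s && t && s && t && t   — distribution
= s && t || s && t && t   — idempotence
= s && t   — absorption

s && t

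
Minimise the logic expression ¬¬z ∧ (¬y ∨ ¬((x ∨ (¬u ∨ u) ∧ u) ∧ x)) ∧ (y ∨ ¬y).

z ∧ (¬y ∨ ¬x)

¬¬z ∧ (¬y ∨ ¬((x ∨ (¬u ∨ u) ∧ u) ∧ x)) ∧ (y ∨ ¬y)
= ¬¬z ∧ (¬y ∨ ¬((x ∨ u) ∧ x)) ∧ (y ∨ ¬y)   (complement / identity)
= ¬¬z ∧ (¬y ∨ ¬((x ∨ u) ∧ x))   (complement / identity)
= ¬¬z ∧ (¬y ∨ ¬x)   (absorption)
= z ∧ (¬y ∨ ¬x)   (double negation)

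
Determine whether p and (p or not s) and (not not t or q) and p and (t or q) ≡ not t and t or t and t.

No

E1: p and (p or not s) and (not not t or q) and p and (t or q)
    = p and (not not t or q) and p and (t or q)   [absorption]
    = p and (t or q) and p and (t or q)   [double negation]
    = p and (t or q)   [idempotence]
E2: not t and t or t and t
    = t   [distribution]
These differ: at p=1, q=1, s=1, t=0, E1 = 1 but E2 = 0.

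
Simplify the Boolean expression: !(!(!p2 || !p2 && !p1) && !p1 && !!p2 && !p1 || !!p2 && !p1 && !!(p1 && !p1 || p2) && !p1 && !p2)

!(!(!p2 || !p2 && !p1) && !p1 && !!p2 && !p1 || !!p2 && !p1 && !!(p1 && !p1 || p2) && !p1 && !p2)
= !(!!p2 && !p1 && !!p2 && !p1 || !!p2 && !p1 && !!(p1 && !p1 || p2) && !p1 && !p2)   [absorption]
= !(!!p2 && !p1 && !!p2 && !p1 || !!p2 && !p1 && !!p2 && !p1 && !p2)   [complement / identity]
= !(!!p2 && !p1 && !!p2 && !p1)   [absorption]
= !(!!p2 && !p1)   [idempotence]
= !p2 || p1   [De Morgan]

!p2 || p1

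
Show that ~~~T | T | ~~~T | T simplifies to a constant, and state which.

~~~T | T | ~~~T | T
= ~~~T | T
= ~T | T
= 1

1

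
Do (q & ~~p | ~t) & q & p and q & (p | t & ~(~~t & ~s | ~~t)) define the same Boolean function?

E1: (q & ~~p | ~t) & q & p
    = (q & p | ~t) & q & p
    = q & p
E2: q & (p | t & ~(~~t & ~s | ~~t))
    = q & (p | t & ~~~t)
    = q & (p | t & ~t)
    = q & p
Both reduce to q & p, so they are equivalent.

Yes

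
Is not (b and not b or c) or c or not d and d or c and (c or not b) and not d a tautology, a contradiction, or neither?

tautology

not (b and not b or c) or c or not d and d or c and (c or not b) and not d
= not (b and not b or c) or c or c and (c or not b) and not d   [complement / identity]
= not c or c or c and (c or not b) and not d   [complement / identity]
= not c or c or c and not d   [absorption]
= not c or c   [absorption]
= True   [complement]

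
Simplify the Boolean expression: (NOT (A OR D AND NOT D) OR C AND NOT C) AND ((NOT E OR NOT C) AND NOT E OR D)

NOT A AND (NOT E OR D)

(NOT (A OR D AND NOT D) OR C AND NOT C) AND ((NOT E OR NOT C) AND NOT E OR D)
= (NOT A OR C AND NOT C) AND ((NOT E OR NOT C) AND NOT E OR D)
= (NOT A OR C AND NOT C) AND (NOT E OR D)
= NOT A AND (NOT E OR D)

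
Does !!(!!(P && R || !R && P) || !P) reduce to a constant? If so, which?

!!(!!(P && R || !R && P) || !P)
= !!(!!P || !P)
= !!(P || !P)
= P || !P
= true

yes, True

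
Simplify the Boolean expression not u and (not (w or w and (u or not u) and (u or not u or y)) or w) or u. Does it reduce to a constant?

not u and (not (w or w and (u or not u) and (u or not u or y)) or w) or u
= not u and (not (w or w and (u or not u)) or w) or u   — absorption
= not u and (not (w or w) or w) or u   — complement / identity
= not u and (not w or w) or u   — idempotence
= not u or u   — complement / identity
= True   — complement

True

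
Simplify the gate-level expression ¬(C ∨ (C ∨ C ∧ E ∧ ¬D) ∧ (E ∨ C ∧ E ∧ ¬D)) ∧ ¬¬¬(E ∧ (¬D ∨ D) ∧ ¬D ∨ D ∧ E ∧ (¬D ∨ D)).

¬C ∧ ¬E

¬(C ∨ (C ∨ C ∧ E ∧ ¬D) ∧ (E ∨ C ∧ E ∧ ¬D)) ∧ ¬¬¬(E ∧ (¬D ∨ D) ∧ ¬D ∨ D ∧ E ∧ (¬D ∨ D))
= ¬(C ∨ C ∧ E ∧ ¬D ∨ C ∧ E) ∧ ¬¬¬(E ∧ (¬D ∨ D) ∧ ¬D ∨ D ∧ E ∧ (¬D ∨ D))   [distribution]
= ¬(C ∨ C ∧ E) ∧ ¬¬¬(E ∧ (¬D ∨ D) ∧ ¬D ∨ D ∧ E ∧ (¬D ∨ D))   [absorption]
= ¬(C ∨ C ∧ E) ∧ ¬¬¬(E ∧ (¬D ∨ D))   [distribution]
= ¬(C ∨ C ∧ E) ∧ ¬¬¬E   [complement / identity]
= ¬C ∧ ¬¬¬E   [absorption]
= ¬C ∧ ¬E   [double negation]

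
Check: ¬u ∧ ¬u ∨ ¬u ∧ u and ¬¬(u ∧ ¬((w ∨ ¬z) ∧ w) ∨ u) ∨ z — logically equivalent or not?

E1: ¬u ∧ ¬u ∨ ¬u ∧ u
    = ¬u
E2: ¬¬(u ∧ ¬((w ∨ ¬z) ∧ w) ∨ u) ∨ z
    = ¬¬(u ∧ ¬w ∨ u) ∨ z
    = ¬¬u ∨ z
    = u ∨ z
These differ: at u=1, w=1, z=0, E1 = 0 but E2 = 1.

No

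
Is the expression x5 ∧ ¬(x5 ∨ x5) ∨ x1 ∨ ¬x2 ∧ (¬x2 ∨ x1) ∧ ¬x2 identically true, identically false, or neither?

neither

x5 ∧ ¬(x5 ∨ x5) ∨ x1 ∨ ¬x2 ∧ (¬x2 ∨ x1) ∧ ¬x2
= x5 ∧ ¬x5 ∨ x1 ∨ ¬x2 ∧ (¬x2 ∨ x1) ∧ ¬x2   (idempotence)
= x5 ∧ ¬x5 ∨ x1 ∨ ¬x2 ∧ ¬x2   (absorption)
= x5 ∧ ¬x5 ∨ x1 ∨ ¬x2   (idempotence)
= x1 ∨ ¬x2   (complement / identity)
This depends on x1, x2, so it is not a constant.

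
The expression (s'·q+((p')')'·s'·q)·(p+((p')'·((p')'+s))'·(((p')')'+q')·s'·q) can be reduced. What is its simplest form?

(s'·q+((p')')'·s'·q)·(p+((p')'·((p')'+s))'·(((p')')'+q')·s'·q)
= (s'·q+((p')')'·s'·q)·(p+((p')')'·(((p')')'+q')·s'·q)   [absorption]
= (s'·q+((p')')'·s'·q)·(p+((p')')'·s'·q)   [absorption]
= ((p')')'·s'·q+s'·q·p   [distribution]
= p'·s'·q+s'·q·p   [double negation]
= s'·q   [distribution]

s'·q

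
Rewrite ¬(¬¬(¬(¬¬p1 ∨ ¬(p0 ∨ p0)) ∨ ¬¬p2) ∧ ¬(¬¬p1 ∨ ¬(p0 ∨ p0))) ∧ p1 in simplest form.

p1

¬(¬¬(¬(¬¬p1 ∨ ¬(p0 ∨ p0)) ∨ ¬¬p2) ∧ ¬(¬¬p1 ∨ ¬(p0 ∨ p0))) ∧ p1
= (¬(¬(¬¬p1 ∨ ¬(p0 ∨ p0)) ∨ ¬¬p2) ∨ ¬¬p1 ∨ ¬(p0 ∨ p0)) ∧ p1   (De Morgan)
= ((¬¬p1 ∨ ¬(p0 ∨ p0)) ∧ ¬p2 ∨ ¬¬p1 ∨ ¬(p0 ∨ p0)) ∧ p1   (De Morgan)
= (¬¬p1 ∨ ¬(p0 ∨ p0)) ∧ p1   (absorption)
= (¬¬p1 ∨ ¬p0) ∧ p1   (idempotence)
= (p1 ∨ ¬p0) ∧ p1   (double negation)
= p1   (absorption)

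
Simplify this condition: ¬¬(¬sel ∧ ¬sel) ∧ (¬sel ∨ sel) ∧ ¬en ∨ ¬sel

¬sel

¬¬(¬sel ∧ ¬sel) ∧ (¬sel ∨ sel) ∧ ¬en ∨ ¬sel
= ¬sel ∧ ¬sel ∧ (¬sel ∨ sel) ∧ ¬en ∨ ¬sel
= ¬sel ∧ ¬sel ∧ ¬en ∨ ¬sel
= ¬sel ∧ ¬en ∨ ¬sel
= ¬sel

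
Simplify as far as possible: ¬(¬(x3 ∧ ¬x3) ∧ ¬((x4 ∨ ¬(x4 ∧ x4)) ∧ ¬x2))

¬x2

¬(¬(x3 ∧ ¬x3) ∧ ¬((x4 ∨ ¬(x4 ∧ x4)) ∧ ¬x2))
= x3 ∧ ¬x3 ∨ (x4 ∨ ¬(x4 ∧ x4)) ∧ ¬x2
= x3 ∧ ¬x3 ∨ (x4 ∨ ¬x4) ∧ ¬x2
= x3 ∧ ¬x3 ∨ ¬x2
= ¬x2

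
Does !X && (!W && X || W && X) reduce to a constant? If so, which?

yes, False

!X && (!W && X || W && X)
= !X && X   (distribution)
= false   (complement)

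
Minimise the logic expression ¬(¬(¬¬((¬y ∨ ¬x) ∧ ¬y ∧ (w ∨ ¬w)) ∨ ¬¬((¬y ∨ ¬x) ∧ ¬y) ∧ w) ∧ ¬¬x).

¬y ∨ ¬x

¬(¬(¬¬((¬y ∨ ¬x) ∧ ¬y ∧ (w ∨ ¬w)) ∨ ¬¬((¬y ∨ ¬x) ∧ ¬y) ∧ w) ∧ ¬¬x)
= ¬(¬(¬¬((¬y ∨ ¬x) ∧ ¬y) ∨ ¬¬((¬y ∨ ¬x) ∧ ¬y) ∧ w) ∧ ¬¬x)   [complement / identity]
= ¬(¬¬¬((¬y ∨ ¬x) ∧ ¬y) ∧ ¬¬x)   [absorption]
= ¬(¬((¬y ∨ ¬x) ∧ ¬y) ∧ ¬¬x)   [double negation]
= ¬(¬¬y ∧ ¬¬x)   [absorption]
= ¬y ∨ ¬x   [De Morgan]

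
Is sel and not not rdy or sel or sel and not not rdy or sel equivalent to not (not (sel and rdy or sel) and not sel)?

E1: sel and not not rdy or sel or sel and not not rdy or sel
    = sel and not not rdy or sel   (idempotence)
    = sel and rdy or sel   (double negation)
    = sel   (absorption)
E2: not (not (sel and rdy or sel) and not sel)
    = not (not sel and not sel)   (absorption)
    = not not sel   (idempotence)
    = sel   (double negation)
Both reduce to sel, so they are equivalent.

Yes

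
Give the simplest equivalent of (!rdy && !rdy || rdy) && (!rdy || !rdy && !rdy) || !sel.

(!rdy && !rdy || rdy) && (!rdy || !rdy && !rdy) || !sel
= rdy && !rdy || !rdy && !rdy || !sel   (distribution)
= !rdy || !sel   (distribution)

!rdy || !sel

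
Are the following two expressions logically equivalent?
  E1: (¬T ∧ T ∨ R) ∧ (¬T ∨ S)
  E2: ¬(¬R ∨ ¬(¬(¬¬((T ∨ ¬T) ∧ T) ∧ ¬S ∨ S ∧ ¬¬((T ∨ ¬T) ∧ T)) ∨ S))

E1: (¬T ∧ T ∨ R) ∧ (¬T ∨ S)
    = R ∧ (¬T ∨ S)   (complement / identity)
E2: ¬(¬R ∨ ¬(¬(¬¬((T ∨ ¬T) ∧ T) ∧ ¬S ∨ S ∧ ¬¬((T ∨ ¬T) ∧ T)) ∨ S))
    = ¬(¬R ∨ ¬(¬¬¬((T ∨ ¬T) ∧ T) ∨ S))   (distribution)
    = R ∧ (¬¬¬((T ∨ ¬T) ∧ T) ∨ S)   (De Morgan)
    = R ∧ (¬((T ∨ ¬T) ∧ T) ∨ S)   (double negation)
    = R ∧ (¬T ∨ S)   (complement / identity)
Both reduce to R ∧ (¬T ∨ S), so they are equivalent.

Yes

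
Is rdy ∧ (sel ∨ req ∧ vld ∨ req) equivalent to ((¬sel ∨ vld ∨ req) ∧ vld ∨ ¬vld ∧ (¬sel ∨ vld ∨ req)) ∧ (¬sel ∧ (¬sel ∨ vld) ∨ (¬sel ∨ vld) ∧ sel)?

E1: rdy ∧ (sel ∨ req ∧ vld ∨ req)
    = rdy ∧ (sel ∨ req)   — absorption
E2: ((¬sel ∨ vld ∨ req) ∧ vld ∨ ¬vld ∧ (¬sel ∨ vld ∨ req)) ∧ (¬sel ∧ (¬sel ∨ vld) ∨ (¬sel ∨ vld) ∧ sel)
    = (¬sel ∨ vld ∨ req) ∧ (¬sel ∧ (¬sel ∨ vld) ∨ (¬sel ∨ vld) ∧ sel)   — distribution
    = (¬sel ∨ vld ∨ req) ∧ (¬sel ∨ vld)   — distribution
    = ¬sel ∨ vld   — absorption
These differ: at rdy=0, req=0, sel=0, vld=1, E1 = 0 but E2 = 1.

No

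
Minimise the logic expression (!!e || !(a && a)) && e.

e

(!!e || !(a && a)) && e
= (!!e || !a) && e   (idempotence)
= (e || !a) && e   (double negation)
= e   (absorption)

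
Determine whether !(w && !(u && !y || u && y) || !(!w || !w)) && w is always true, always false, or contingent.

!(w && !(u && !y || u && y) || !(!w || !w)) && w
= !(w && !u || !(!w || !w)) && w   — distribution
= !(w && !u || !!w) && w   — idempotence
= !(w && !u || w) && w   — double negation
= !w && w   — absorption
= false   — complement

always false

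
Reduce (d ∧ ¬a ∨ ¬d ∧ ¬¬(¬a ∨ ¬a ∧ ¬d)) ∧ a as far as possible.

False

(d ∧ ¬a ∨ ¬d ∧ ¬¬(¬a ∨ ¬a ∧ ¬d)) ∧ a
= (d ∧ ¬a ∨ ¬d ∧ ¬¬¬a) ∧ a   [absorption]
= (d ∧ ¬a ∨ ¬d ∧ ¬a) ∧ a   [double negation]
= ¬a ∧ a   [distribution]
= False   [complement]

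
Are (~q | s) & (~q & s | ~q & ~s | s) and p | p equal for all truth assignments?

No

E1: (~q | s) & (~q & s | ~q & ~s | s)
    = (~q | s) & (~q | s)   (distribution)
    = ~q | s   (idempotence)
E2: p | p
    = p   (idempotence)
These differ: at p=0, q=0, s=0, E1 = 1 but E2 = 0.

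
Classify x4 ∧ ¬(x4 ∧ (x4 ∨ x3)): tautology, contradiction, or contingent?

contradiction

x4 ∧ ¬(x4 ∧ (x4 ∨ x3))
= x4 ∧ ¬x4
= False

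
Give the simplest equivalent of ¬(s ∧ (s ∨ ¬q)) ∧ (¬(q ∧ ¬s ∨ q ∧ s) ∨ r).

¬(s ∧ (s ∨ ¬q)) ∧ (¬(q ∧ ¬s ∨ q ∧ s) ∨ r)
= ¬s ∧ (¬(q ∧ ¬s ∨ q ∧ s) ∨ r)
= ¬s ∧ (¬q ∨ r)

¬s ∧ (¬q ∨ r)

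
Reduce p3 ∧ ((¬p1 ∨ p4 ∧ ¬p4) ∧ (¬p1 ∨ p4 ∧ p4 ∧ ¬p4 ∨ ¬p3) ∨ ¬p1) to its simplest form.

p3 ∧ ¬p1

p3 ∧ ((¬p1 ∨ p4 ∧ ¬p4) ∧ (¬p1 ∨ p4 ∧ p4 ∧ ¬p4 ∨ ¬p3) ∨ ¬p1)
= p3 ∧ ((¬p1 ∨ p4 ∧ ¬p4) ∧ (¬p1 ∨ p4 ∧ ¬p4 ∨ ¬p3) ∨ ¬p1)   — idempotence
= p3 ∧ (¬p1 ∨ p4 ∧ ¬p4 ∨ ¬p1)   — absorption
= p3 ∧ (¬p1 ∨ ¬p1)   — complement / identity
= p3 ∧ ¬p1   — idempotence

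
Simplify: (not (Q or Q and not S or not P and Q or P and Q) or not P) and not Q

not Q

(not (Q or Q and not S or not P and Q or P and Q) or not P) and not Q
= (not (Q or not P and Q or P and Q) or not P) and not Q   (absorption)
= (not (Q or Q) or not P) and not Q   (distribution)
= (not Q or not P) and not Q   (idempotence)
= not Q   (absorption)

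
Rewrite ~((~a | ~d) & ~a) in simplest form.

a

~((~a | ~d) & ~a)
= ~~a   [absorption]
= a   [double negation]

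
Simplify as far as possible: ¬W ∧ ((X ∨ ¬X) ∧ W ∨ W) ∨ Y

Y

¬W ∧ ((X ∨ ¬X) ∧ W ∨ W) ∨ Y
= ¬W ∧ (W ∨ W) ∨ Y   [complement / identity]
= ¬W ∧ W ∨ Y   [idempotence]
= Y   [complement / identity]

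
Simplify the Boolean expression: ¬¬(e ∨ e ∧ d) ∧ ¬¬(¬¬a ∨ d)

e ∧ (a ∨ d)

¬¬(e ∨ e ∧ d) ∧ ¬¬(¬¬a ∨ d)
= ¬¬e ∧ ¬¬(¬¬a ∨ d)   — absorption
= ¬¬e ∧ (¬¬a ∨ d)   — double negation
= e ∧ (¬¬a ∨ d)   — double negation
= e ∧ (a ∨ d)   — double negation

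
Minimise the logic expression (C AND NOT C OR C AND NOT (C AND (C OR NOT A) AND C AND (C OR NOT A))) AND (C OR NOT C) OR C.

(C AND NOT C OR C AND NOT (C AND (C OR NOT A) AND C AND (C OR NOT A))) AND (C OR NOT C) OR C
= (C AND NOT C OR C AND NOT (C AND (C OR NOT A))) AND (C OR NOT C) OR C   — idempotence
= C AND NOT C OR C AND NOT (C AND (C OR NOT A)) OR C   — complement / identity
= C AND NOT C OR C AND NOT C OR C   — absorption
= C AND NOT C OR C   — idempotence
= C   — complement / identity

C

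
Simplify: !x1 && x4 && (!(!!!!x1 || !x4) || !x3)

!x1 && x4

!x1 && x4 && (!(!!!!x1 || !x4) || !x3)
= !x1 && x4 && (!!!x1 && x4 || !x3)
= !x1 && x4 && (!x1 && x4 || !x3)
= !x1 && x4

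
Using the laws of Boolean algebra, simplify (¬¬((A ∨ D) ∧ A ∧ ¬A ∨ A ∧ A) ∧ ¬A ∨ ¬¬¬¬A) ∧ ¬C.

A ∧ ¬C

(¬¬((A ∨ D) ∧ A ∧ ¬A ∨ A ∧ A) ∧ ¬A ∨ ¬¬¬¬A) ∧ ¬C
= (¬¬(A ∧ ¬A ∨ A ∧ A) ∧ ¬A ∨ ¬¬¬¬A) ∧ ¬C   [absorption]
= (¬¬A ∧ ¬A ∨ ¬¬¬¬A) ∧ ¬C   [distribution]
= (A ∧ ¬A ∨ ¬¬¬¬A) ∧ ¬C   [double negation]
= (A ∧ ¬A ∨ ¬¬A) ∧ ¬C   [double negation]
= (A ∧ ¬A ∨ A) ∧ ¬C   [double negation]
= A ∧ ¬C   [complement / identity]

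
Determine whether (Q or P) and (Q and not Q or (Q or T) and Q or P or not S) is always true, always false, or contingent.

contingent

(Q or P) and (Q and not Q or (Q or T) and Q or P or not S)
= (Q or P) and ((Q or T) and Q or P or not S)   [complement / identity]
= (Q or P) and (Q or P or not S)   [absorption]
= Q or P   [absorption]
This depends on P, Q, so it is not a constant.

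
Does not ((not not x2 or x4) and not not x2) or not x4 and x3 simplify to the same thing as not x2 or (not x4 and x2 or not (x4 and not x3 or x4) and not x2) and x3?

Yes

E1: not ((not not x2 or x4) and not not x2) or not x4 and x3
    = not not not x2 or not x4 and x3   [absorption]
    = not x2 or not x4 and x3   [double negation]
E2: not x2 or (not x4 and x2 or not (x4 and not x3 or x4) and not x2) and x3
    = not x2 or (not x4 and x2 or not x4 and not x2) and x3   [absorption]
    = not x2 or not x4 and x3   [distribution]
Both reduce to not x2 or not x4 and x3, so they are equivalent.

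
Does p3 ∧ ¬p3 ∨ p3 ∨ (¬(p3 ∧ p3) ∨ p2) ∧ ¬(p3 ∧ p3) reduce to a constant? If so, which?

p3 ∧ ¬p3 ∨ p3 ∨ (¬(p3 ∧ p3) ∨ p2) ∧ ¬(p3 ∧ p3)
= p3 ∧ ¬p3 ∨ p3 ∨ ¬(p3 ∧ p3)   [absorption]
= p3 ∨ ¬(p3 ∧ p3)   [complement / identity]
= p3 ∨ ¬p3   [idempotence]
= True   [complement]

yes, True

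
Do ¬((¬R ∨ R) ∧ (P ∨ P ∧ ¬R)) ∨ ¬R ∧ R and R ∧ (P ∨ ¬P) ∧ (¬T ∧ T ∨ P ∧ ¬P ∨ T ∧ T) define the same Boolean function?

E1: ¬((¬R ∨ R) ∧ (P ∨ P ∧ ¬R)) ∨ ¬R ∧ R
    = ¬((¬R ∨ R) ∧ P) ∨ ¬R ∧ R
    = ¬((¬R ∨ R) ∧ P)
    = ¬P
E2: R ∧ (P ∨ ¬P) ∧ (¬T ∧ T ∨ P ∧ ¬P ∨ T ∧ T)
    = R ∧ (¬T ∧ T ∨ P ∧ ¬P ∨ T ∧ T)
    = R ∧ (¬T ∧ T ∨ T ∧ T)
    = R ∧ T
These differ: at P=0, R=0, T=1, E1 = 1 but E2 = 0.

No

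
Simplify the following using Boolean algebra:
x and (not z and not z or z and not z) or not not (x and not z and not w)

x and not z

x and (not z and not z or z and not z) or not not (x and not z and not w)
= x and not z or not not (x and not z and not w)   [distribution]
= x and not z or x and not z and not w   [double negation]
= x and not z   [absorption]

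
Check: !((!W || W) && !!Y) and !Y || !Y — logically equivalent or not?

Yes

E1: !((!W || W) && !!Y)
    = !!!Y
    = !Y
E2: !Y || !Y
    = !Y
Both reduce to !Y, so they are equivalent.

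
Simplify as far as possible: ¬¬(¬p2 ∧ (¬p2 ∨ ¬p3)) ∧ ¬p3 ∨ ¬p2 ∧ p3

¬¬(¬p2 ∧ (¬p2 ∨ ¬p3)) ∧ ¬p3 ∨ ¬p2 ∧ p3
= ¬¬¬p2 ∧ ¬p3 ∨ ¬p2 ∧ p3   [absorption]
= ¬p2 ∧ ¬p3 ∨ ¬p2 ∧ p3   [double negation]
= ¬p2   [distribution]

¬p2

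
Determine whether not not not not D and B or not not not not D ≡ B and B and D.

E1: not not not not D and B or not not not not D
    = not not not not D   (absorption)
    = not not D   (double negation)
    = D   (double negation)
E2: B and B and D
    = B and D   (idempotence)
These differ: at B=0, D=1, E1 = 1 but E2 = 0.

No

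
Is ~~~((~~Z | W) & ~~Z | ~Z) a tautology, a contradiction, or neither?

contradiction

~~~((~~Z | W) & ~~Z | ~Z)
= ~~~(~~Z | ~Z)   — absorption
= ~(~~Z | ~Z)   — double negation
= ~Z & Z   — De Morgan
= 0   — complement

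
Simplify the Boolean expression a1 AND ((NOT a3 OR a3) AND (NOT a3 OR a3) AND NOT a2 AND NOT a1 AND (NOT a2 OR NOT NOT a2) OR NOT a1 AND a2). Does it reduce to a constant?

a1 AND ((NOT a3 OR a3) AND (NOT a3 OR a3) AND NOT a2 AND NOT a1 AND (NOT a2 OR NOT NOT a2) OR NOT a1 AND a2)
= a1 AND ((NOT a3 OR a3) AND (NOT a3 OR a3) AND NOT a2 AND NOT a1 AND (NOT a2 OR a2) OR NOT a1 AND a2)   [double negation]
= a1 AND ((NOT a3 OR a3) AND (NOT a3 OR a3) AND NOT a2 AND NOT a1 OR NOT a1 AND a2)   [complement / identity]
= a1 AND ((NOT a3 OR a3) AND NOT a2 AND NOT a1 OR NOT a1 AND a2)   [complement / identity]
= a1 AND (NOT a2 AND NOT a1 OR NOT a1 AND a2)   [complement / identity]
= a1 AND NOT a1   [distribution]
= FALSE   [complement]

FALSE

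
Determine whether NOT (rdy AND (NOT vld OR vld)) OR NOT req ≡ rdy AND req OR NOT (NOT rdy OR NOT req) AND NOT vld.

E1: NOT (rdy AND (NOT vld OR vld)) OR NOT req
    = NOT rdy OR NOT req
E2: rdy AND req OR NOT (NOT rdy OR NOT req) AND NOT vld
    = rdy AND req OR rdy AND req AND NOT vld
    = rdy AND req
These differ: at rdy=0, req=0, vld=0, E1 = 1 but E2 = 0.

No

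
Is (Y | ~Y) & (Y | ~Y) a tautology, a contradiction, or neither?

tautology

(Y | ~Y) & (Y | ~Y)
= Y | ~Y
= 1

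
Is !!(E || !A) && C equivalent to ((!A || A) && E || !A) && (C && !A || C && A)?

E1: !!(E || !A) && C
    = (E || !A) && C   [double negation]
E2: ((!A || A) && E || !A) && (C && !A || C && A)
    = (E || !A) && (C && !A || C && A)   [complement / identity]
    = (E || !A) && C   [distribution]
Both reduce to (E || !A) && C, so they are equivalent.

Yes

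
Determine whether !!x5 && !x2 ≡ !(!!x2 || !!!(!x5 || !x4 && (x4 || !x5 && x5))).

No

E1: !!x5 && !x2
    = x5 && !x2   — double negation
E2: !(!!x2 || !!!(!x5 || !x4 && (x4 || !x5 && x5)))
    = !(!!x2 || !!!(!x5 || !x4 && x4))   — complement / identity
    = !(!!x2 || !!!!x5)   — complement / identity
    = !(!!x2 || !!x5)   — double negation
    = !x2 && !x5   — De Morgan
These differ: at x2=0, x4=1, x5=0, E1 = 0 but E2 = 1.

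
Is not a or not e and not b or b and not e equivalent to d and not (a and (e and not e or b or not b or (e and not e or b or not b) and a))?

E1: not a or not e and not b or b and not e
    = not a or not e
E2: d and not (a and (e and not e or b or not b or (e and not e or b or not b) and a))
    = d and not (a and (e and not e or b or not b))
    = d and not (a and (b or not b))
    = d and not a
These differ: at a=0, b=0, d=0, e=0, E1 = 1 but E2 = 0.

No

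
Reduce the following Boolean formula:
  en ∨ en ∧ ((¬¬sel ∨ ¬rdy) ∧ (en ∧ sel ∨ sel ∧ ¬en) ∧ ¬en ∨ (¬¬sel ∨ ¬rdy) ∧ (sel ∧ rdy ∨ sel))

en

en ∨ en ∧ ((¬¬sel ∨ ¬rdy) ∧ (en ∧ sel ∨ sel ∧ ¬en) ∧ ¬en ∨ (¬¬sel ∨ ¬rdy) ∧ (sel ∧ rdy ∨ sel))
= en ∨ en ∧ ((¬¬sel ∨ ¬rdy) ∧ sel ∧ ¬en ∨ (¬¬sel ∨ ¬rdy) ∧ (sel ∧ rdy ∨ sel))   — distribution
= en ∨ en ∧ ((¬¬sel ∨ ¬rdy) ∧ sel ∧ ¬en ∨ (¬¬sel ∨ ¬rdy) ∧ sel)   — absorption
= en ∨ en ∧ (¬¬sel ∨ ¬rdy) ∧ sel   — absorption
= en ∨ en ∧ (sel ∨ ¬rdy) ∧ sel   — double negation
= en ∨ en ∧ sel   — absorption
= en   — absorption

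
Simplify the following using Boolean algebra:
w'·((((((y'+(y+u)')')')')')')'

w'·((((((y'+(y+u)')')')')')')'
= w'·(((((y·(y+u))')')')')'
= w'·(((y·(y+u))')')'
= w'·(y·(y+u))'
= w'·y'

w'·y'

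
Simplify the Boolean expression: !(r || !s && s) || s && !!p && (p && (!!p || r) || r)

!r || s && p

!(r || !s && s) || s && !!p && (p && (!!p || r) || r)
= !r || s && !!p && (p && (!!p || r) || r)   (complement / identity)
= !r || s && !!p && (p && (p || r) || r)   (double negation)
= !r || s && !!p && (p || r)   (absorption)
= !r || s && p && (p || r)   (double negation)
= !r || s && p   (absorption)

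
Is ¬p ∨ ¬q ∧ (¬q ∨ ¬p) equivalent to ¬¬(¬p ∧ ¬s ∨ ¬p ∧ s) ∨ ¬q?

E1: ¬p ∨ ¬q ∧ (¬q ∨ ¬p)
    = ¬p ∨ ¬q   (absorption)
E2: ¬¬(¬p ∧ ¬s ∨ ¬p ∧ s) ∨ ¬q
    = ¬¬¬p ∨ ¬q   (distribution)
    = ¬p ∨ ¬q   (double negation)
Both reduce to ¬p ∨ ¬q, so they are equivalent.

Yes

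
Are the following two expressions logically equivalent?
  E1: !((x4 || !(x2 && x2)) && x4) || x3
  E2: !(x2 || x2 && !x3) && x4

No

E1: !((x4 || !(x2 && x2)) && x4) || x3
    = !((x4 || !x2) && x4) || x3
    = !x4 || x3
E2: !(x2 || x2 && !x3) && x4
    = !x2 && x4
These differ: at x2=1, x3=1, x4=0, E1 = 1 but E2 = 0.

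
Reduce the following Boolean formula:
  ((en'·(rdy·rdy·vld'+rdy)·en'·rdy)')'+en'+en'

((en'·(rdy·rdy·vld'+rdy)·en'·rdy)')'+en'+en'
= ((en'·(rdy·vld'+rdy)·en'·rdy)')'+en'+en'   — idempotence
= ((en'·rdy·en'·rdy)')'+en'+en'   — absorption
= en'·rdy·en'·rdy+en'+en'   — double negation
= en'·rdy+en'+en'   — idempotence
= en'+en'   — absorption
= en'   — idempotence

en'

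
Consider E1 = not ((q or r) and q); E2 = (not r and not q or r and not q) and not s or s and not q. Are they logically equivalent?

Yes

E1: not ((q or r) and q)
    = not q   [absorption]
E2: (not r and not q or r and not q) and not s or s and not q
    = not q and not s or s and not q   [distribution]
    = not q   [distribution]
Both reduce to not q, so they are equivalent.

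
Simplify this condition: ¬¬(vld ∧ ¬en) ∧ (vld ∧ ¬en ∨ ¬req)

vld ∧ ¬en

¬¬(vld ∧ ¬en) ∧ (vld ∧ ¬en ∨ ¬req)
= vld ∧ ¬en ∧ (vld ∧ ¬en ∨ ¬req)
= vld ∧ ¬en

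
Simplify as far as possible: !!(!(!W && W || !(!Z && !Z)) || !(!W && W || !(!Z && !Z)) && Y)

!Z

!!(!(!W && W || !(!Z && !Z)) || !(!W && W || !(!Z && !Z)) && Y)
= !!!(!W && W || !(!Z && !Z))
= !!!(!W && W || !!Z)
= !!!!!Z
= !!!Z
= !Z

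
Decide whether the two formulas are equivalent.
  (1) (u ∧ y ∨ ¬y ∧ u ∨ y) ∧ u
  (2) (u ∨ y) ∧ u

Yes

E1: (u ∧ y ∨ ¬y ∧ u ∨ y) ∧ u
    = (u ∨ y) ∧ u   [distribution]
    = u   [absorption]
E2: (u ∨ y) ∧ u
    = u   [absorption]
Both reduce to u, so they are equivalent.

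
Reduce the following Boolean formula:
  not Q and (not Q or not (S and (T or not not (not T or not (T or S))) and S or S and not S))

not Q and (not Q or not (S and (T or not not (not T or not (T or S))) and S or S and not S))
= not Q and (not Q or not (S and (T or not (T and (T or S))) and S or S and not S))   (De Morgan)
= not Q and (not Q or not (S and (T or not T) and S or S and not S))   (absorption)
= not Q and (not Q or not (S and S or S and not S))   (complement / identity)
= not Q and (not Q or not S)   (distribution)
= not Q   (absorption)

not Q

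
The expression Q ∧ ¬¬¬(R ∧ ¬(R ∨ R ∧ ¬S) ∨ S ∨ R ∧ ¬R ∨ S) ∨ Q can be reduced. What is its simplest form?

Q

Q ∧ ¬¬¬(R ∧ ¬(R ∨ R ∧ ¬S) ∨ S ∨ R ∧ ¬R ∨ S) ∨ Q
= Q ∧ ¬(R ∧ ¬(R ∨ R ∧ ¬S) ∨ S ∨ R ∧ ¬R ∨ S) ∨ Q
= Q ∧ ¬(R ∧ ¬R ∨ S ∨ R ∧ ¬R ∨ S) ∨ Q
= Q ∧ ¬(R ∧ ¬R ∨ S) ∨ Q
= Q ∧ ¬S ∨ Q
= Q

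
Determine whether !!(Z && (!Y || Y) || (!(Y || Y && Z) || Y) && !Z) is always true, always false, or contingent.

always true

!!(Z && (!Y || Y) || (!(Y || Y && Z) || Y) && !Z)
= Z && (!Y || Y) || (!(Y || Y && Z) || Y) && !Z
= Z && (!Y || Y) || (!Y || Y) && !Z
= !Y || Y
= true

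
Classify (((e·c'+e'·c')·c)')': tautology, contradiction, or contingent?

contradiction

(((e·c'+e'·c')·c)')'
= (e·c'+e'·c')·c   [double negation]
= c'·c   [distribution]
= 0   [complement]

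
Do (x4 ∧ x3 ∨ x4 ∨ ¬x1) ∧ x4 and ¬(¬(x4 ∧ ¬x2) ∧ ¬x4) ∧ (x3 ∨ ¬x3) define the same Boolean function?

Yes

E1: (x4 ∧ x3 ∨ x4 ∨ ¬x1) ∧ x4
    = (x4 ∨ ¬x1) ∧ x4   — absorption
    = x4   — absorption
E2: ¬(¬(x4 ∧ ¬x2) ∧ ¬x4) ∧ (x3 ∨ ¬x3)
    = ¬(¬(x4 ∧ ¬x2) ∧ ¬x4)   — complement / identity
    = x4 ∧ ¬x2 ∨ x4   — De Morgan
    = x4   — absorption
Both reduce to x4, so they are equivalent.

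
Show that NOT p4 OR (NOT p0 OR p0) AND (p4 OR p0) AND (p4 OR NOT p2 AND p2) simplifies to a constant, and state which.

NOT p4 OR (NOT p0 OR p0) AND (p4 OR p0) AND (p4 OR NOT p2 AND p2)
= NOT p4 OR (NOT p0 OR p0) AND (p4 OR p0) AND p4
= NOT p4 OR (p4 OR p0) AND p4
= NOT p4 OR p4
= TRUE

TRUE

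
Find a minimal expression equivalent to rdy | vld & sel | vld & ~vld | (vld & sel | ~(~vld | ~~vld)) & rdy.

rdy | vld & sel | vld & ~vld | (vld & sel | ~(~vld | ~~vld)) & rdy
= rdy | vld & sel | vld & ~vld | (vld & sel | vld & ~vld) & rdy   (De Morgan)
= rdy | vld & sel | vld & ~vld   (absorption)
= rdy | vld & sel   (complement / identity)

rdy | vld & sel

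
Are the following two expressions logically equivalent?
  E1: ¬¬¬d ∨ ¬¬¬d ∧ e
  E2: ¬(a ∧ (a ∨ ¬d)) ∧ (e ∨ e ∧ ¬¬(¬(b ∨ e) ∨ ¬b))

E1: ¬¬¬d ∨ ¬¬¬d ∧ e
    = ¬¬¬d   — absorption
    = ¬d   — double negation
E2: ¬(a ∧ (a ∨ ¬d)) ∧ (e ∨ e ∧ ¬¬(¬(b ∨ e) ∨ ¬b))
    = ¬a ∧ (e ∨ e ∧ ¬¬(¬(b ∨ e) ∨ ¬b))   — absorption
    = ¬a ∧ (e ∨ e ∧ ¬((b ∨ e) ∧ b))   — De Morgan
    = ¬a ∧ (e ∨ e ∧ ¬b)   — absorption
    = ¬a ∧ e   — absorption
These differ: at a=1, b=1, d=0, e=0, E1 = 1 but E2 = 0.

No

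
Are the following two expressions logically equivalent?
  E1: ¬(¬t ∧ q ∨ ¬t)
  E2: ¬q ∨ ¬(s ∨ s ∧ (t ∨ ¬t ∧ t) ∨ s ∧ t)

E1: ¬(¬t ∧ q ∨ ¬t)
    = ¬¬t
    = t
E2: ¬q ∨ ¬(s ∨ s ∧ (t ∨ ¬t ∧ t) ∨ s ∧ t)
    = ¬q ∨ ¬(s ∨ s ∧ t ∨ s ∧ t)
    = ¬q ∨ ¬(s ∨ s ∧ t)
    = ¬q ∨ ¬s
These differ: at q=0, s=1, t=0, E1 = 0 but E2 = 1.

No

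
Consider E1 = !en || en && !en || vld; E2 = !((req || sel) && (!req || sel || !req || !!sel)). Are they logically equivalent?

No

E1: !en || en && !en || vld
    = !en || vld
E2: !((req || sel) && (!req || sel || !req || !!sel))
    = !((req || sel) && (!req || sel || !req || sel))
    = !((req || sel) && (!req || sel))
    = !(req && !req || sel)
    = !sel
These differ: at en=0, req=0, sel=1, vld=1, E1 = 1 but E2 = 0.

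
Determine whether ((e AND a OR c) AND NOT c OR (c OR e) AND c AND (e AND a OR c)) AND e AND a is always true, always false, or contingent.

contingent

((e AND a OR c) AND NOT c OR (c OR e) AND c AND (e AND a OR c)) AND e AND a
= ((e AND a OR c) AND NOT c OR c AND (e AND a OR c)) AND e AND a
= (e AND a OR c) AND e AND a
= e AND a
This depends on a, e, so it is not a constant.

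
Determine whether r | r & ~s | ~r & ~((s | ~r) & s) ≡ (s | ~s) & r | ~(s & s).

E1: r | r & ~s | ~r & ~((s | ~r) & s)
    = r | r & ~s | ~r & ~s   (absorption)
    = r | ~s   (distribution)
E2: (s | ~s) & r | ~(s & s)
    = r | ~(s & s)   (complement / identity)
    = r | ~s   (idempotence)
Both reduce to r | ~s, so they are equivalent.

Yes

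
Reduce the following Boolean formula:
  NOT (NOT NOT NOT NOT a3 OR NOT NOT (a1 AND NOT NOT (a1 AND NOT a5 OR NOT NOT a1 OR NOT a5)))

NOT (NOT NOT NOT NOT a3 OR NOT NOT (a1 AND NOT NOT (a1 AND NOT a5 OR NOT NOT a1 OR NOT a5)))
= NOT (NOT NOT NOT NOT a3 OR NOT NOT (a1 AND NOT NOT (a1 AND NOT a5 OR a1 OR NOT a5)))   [double negation]
= NOT (NOT NOT a3 OR NOT NOT (a1 AND NOT NOT (a1 AND NOT a5 OR a1 OR NOT a5)))   [double negation]
= NOT a3 AND NOT (a1 AND NOT NOT (a1 AND NOT a5 OR a1 OR NOT a5))   [De Morgan]
= NOT a3 AND NOT (a1 AND (a1 AND NOT a5 OR a1 OR NOT a5))   [double negation]
= NOT a3 AND NOT (a1 AND (a1 OR NOT a5))   [absorption]
= NOT a3 AND NOT a1   [absorption]

NOT a3 AND NOT a1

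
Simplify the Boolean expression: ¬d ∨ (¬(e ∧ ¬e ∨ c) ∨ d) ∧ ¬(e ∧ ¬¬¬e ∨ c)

¬d ∨ ¬c

¬d ∨ (¬(e ∧ ¬e ∨ c) ∨ d) ∧ ¬(e ∧ ¬¬¬e ∨ c)
= ¬d ∨ (¬(e ∧ ¬e ∨ c) ∨ d) ∧ ¬(e ∧ ¬e ∨ c)   (double negation)
= ¬d ∨ ¬(e ∧ ¬e ∨ c)   (absorption)
= ¬d ∨ ¬c   (complement / identity)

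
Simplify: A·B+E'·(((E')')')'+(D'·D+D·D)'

A·B+D'

A·B+E'·(((E')')')'+(D'·D+D·D)'
= A·B+E'·(E')'+(D'·D+D·D)'
= A·B+E'·E+(D'·D+D·D)'
= A·B+E'·E+D'
= A·B+D'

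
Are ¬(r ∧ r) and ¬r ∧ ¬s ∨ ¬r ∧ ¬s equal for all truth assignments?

No

E1: ¬(r ∧ r)
    = ¬r
E2: ¬r ∧ ¬s ∨ ¬r ∧ ¬s
    = (¬r ∨ ¬r) ∧ ¬s
    = ¬r ∧ ¬s
These differ: at r=0, s=1, E1 = 1 but E2 = 0.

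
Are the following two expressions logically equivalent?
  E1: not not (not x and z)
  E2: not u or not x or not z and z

E1: not not (not x and z)
    = not x and z   — double negation
E2: not u or not x or not z and z
    = not u or not x   — complement / identity
These differ: at u=0, x=0, z=0, E1 = 0 but E2 = 1.

No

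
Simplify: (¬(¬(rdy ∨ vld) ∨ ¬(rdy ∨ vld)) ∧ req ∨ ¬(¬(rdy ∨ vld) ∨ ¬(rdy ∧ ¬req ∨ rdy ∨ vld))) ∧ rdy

rdy

(¬(¬(rdy ∨ vld) ∨ ¬(rdy ∨ vld)) ∧ req ∨ ¬(¬(rdy ∨ vld) ∨ ¬(rdy ∧ ¬req ∨ rdy ∨ vld))) ∧ rdy
= (¬(¬(rdy ∨ vld) ∨ ¬(rdy ∨ vld)) ∧ req ∨ ¬(¬(rdy ∨ vld) ∨ ¬(rdy ∨ vld))) ∧ rdy   (absorption)
= ¬(¬(rdy ∨ vld) ∨ ¬(rdy ∨ vld)) ∧ rdy   (absorption)
= ¬¬(rdy ∨ vld) ∧ rdy   (idempotence)
= (rdy ∨ vld) ∧ rdy   (double negation)
= rdy   (absorption)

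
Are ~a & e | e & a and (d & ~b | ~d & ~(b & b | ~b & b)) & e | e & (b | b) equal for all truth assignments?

Yes

E1: ~a & e | e & a
    = e   (distribution)
E2: (d & ~b | ~d & ~(b & b | ~b & b)) & e | e & (b | b)
    = (d & ~b | ~d & ~(b & b | ~b & b)) & e | e & b   (idempotence)
    = (d & ~b | ~d & ~b) & e | e & b   (distribution)
    = ~b & e | e & b   (distribution)
    = e   (distribution)
Both reduce to e, so they are equivalent.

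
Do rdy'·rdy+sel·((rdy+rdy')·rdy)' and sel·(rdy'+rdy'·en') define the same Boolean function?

E1: rdy'·rdy+sel·((rdy+rdy')·rdy)'
    = rdy'·rdy+sel·rdy'   [complement / identity]
    = sel·rdy'   [complement / identity]
E2: sel·(rdy'+rdy'·en')
    = sel·rdy'   [absorption]
Both reduce to sel·rdy', so they are equivalent.

Yes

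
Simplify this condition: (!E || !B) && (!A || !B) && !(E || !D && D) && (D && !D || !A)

!E && !A

(!E || !B) && (!A || !B) && !(E || !D && D) && (D && !D || !A)
= (!E && !A || !B) && !(E || !D && D) && (D && !D || !A)   [distribution]
= (!E && !A || !B) && !E && (D && !D || !A)   [complement / identity]
= (!E && !A || !B) && !E && !A   [complement / identity]
= !E && !A   [absorption]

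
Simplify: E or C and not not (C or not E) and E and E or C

E or C and not not (C or not E) and E and E or C
= E or C and (C or not E) and E and E or C   (double negation)
= E or C and (C or not E) and E or C   (idempotence)
= E or C and E or C   (absorption)
= E or C   (absorption)

E or C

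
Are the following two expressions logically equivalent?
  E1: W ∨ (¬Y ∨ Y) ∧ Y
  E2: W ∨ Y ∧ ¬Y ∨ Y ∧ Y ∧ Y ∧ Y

Yes

E1: W ∨ (¬Y ∨ Y) ∧ Y
    = W ∨ Y
E2: W ∨ Y ∧ ¬Y ∨ Y ∧ Y ∧ Y ∧ Y
    = W ∨ Y ∧ ¬Y ∨ Y ∧ Y
    = W ∨ Y
Both reduce to W ∨ Y, so they are equivalent.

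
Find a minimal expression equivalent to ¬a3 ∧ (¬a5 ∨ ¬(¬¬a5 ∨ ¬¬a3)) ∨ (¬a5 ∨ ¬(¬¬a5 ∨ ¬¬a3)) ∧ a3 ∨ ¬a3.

¬a5 ∨ ¬a3

¬a3 ∧ (¬a5 ∨ ¬(¬¬a5 ∨ ¬¬a3)) ∨ (¬a5 ∨ ¬(¬¬a5 ∨ ¬¬a3)) ∧ a3 ∨ ¬a3
= ¬a5 ∨ ¬(¬¬a5 ∨ ¬¬a3) ∨ ¬a3
= ¬a5 ∨ ¬a5 ∧ ¬a3 ∨ ¬a3
= ¬a5 ∨ ¬a3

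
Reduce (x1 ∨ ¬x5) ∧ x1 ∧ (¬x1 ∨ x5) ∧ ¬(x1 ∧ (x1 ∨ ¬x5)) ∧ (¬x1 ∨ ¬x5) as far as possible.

(x1 ∨ ¬x5) ∧ x1 ∧ (¬x1 ∨ x5) ∧ ¬(x1 ∧ (x1 ∨ ¬x5)) ∧ (¬x1 ∨ ¬x5)
= (x1 ∨ ¬x5) ∧ x1 ∧ (¬x1 ∨ x5) ∧ ¬x1 ∧ (¬x1 ∨ ¬x5)
= x1 ∧ (¬x1 ∨ x5) ∧ ¬x1 ∧ (¬x1 ∨ ¬x5)
= x1 ∧ (¬x1 ∨ x5) ∧ ¬x1
= x1 ∧ ¬x1
= False

False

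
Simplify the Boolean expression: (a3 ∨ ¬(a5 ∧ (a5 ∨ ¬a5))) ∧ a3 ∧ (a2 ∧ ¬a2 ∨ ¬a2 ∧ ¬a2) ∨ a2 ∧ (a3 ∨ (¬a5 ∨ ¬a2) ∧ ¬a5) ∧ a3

a3

(a3 ∨ ¬(a5 ∧ (a5 ∨ ¬a5))) ∧ a3 ∧ (a2 ∧ ¬a2 ∨ ¬a2 ∧ ¬a2) ∨ a2 ∧ (a3 ∨ (¬a5 ∨ ¬a2) ∧ ¬a5) ∧ a3
= (a3 ∨ ¬(a5 ∧ (a5 ∨ ¬a5))) ∧ a3 ∧ (a2 ∧ ¬a2 ∨ ¬a2 ∧ ¬a2) ∨ a2 ∧ (a3 ∨ ¬a5) ∧ a3
= (a3 ∨ ¬a5) ∧ a3 ∧ (a2 ∧ ¬a2 ∨ ¬a2 ∧ ¬a2) ∨ a2 ∧ (a3 ∨ ¬a5) ∧ a3
= (a3 ∨ ¬a5) ∧ a3 ∧ ¬a2 ∨ a2 ∧ (a3 ∨ ¬a5) ∧ a3
= (a3 ∨ ¬a5) ∧ a3
= a3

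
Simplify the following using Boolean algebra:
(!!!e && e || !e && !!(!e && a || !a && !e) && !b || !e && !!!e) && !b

!e && !b

(!!!e && e || !e && !!(!e && a || !a && !e) && !b || !e && !!!e) && !b
= (!!!e && e || !e && !!!e && !b || !e && !!!e) && !b   [distribution]
= (!!!e && e || !e && !!!e) && !b   [absorption]
= !!!e && !b   [distribution]
= !e && !b   [double negation]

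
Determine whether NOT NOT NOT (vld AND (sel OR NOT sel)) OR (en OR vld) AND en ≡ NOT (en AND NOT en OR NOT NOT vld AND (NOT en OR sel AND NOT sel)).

Yes

E1: NOT NOT NOT (vld AND (sel OR NOT sel)) OR (en OR vld) AND en
    = NOT NOT NOT (vld AND (sel OR NOT sel)) OR en   (absorption)
    = NOT NOT NOT vld OR en   (complement / identity)
    = NOT vld OR en   (double negation)
E2: NOT (en AND NOT en OR NOT NOT vld AND (NOT en OR sel AND NOT sel))
    = NOT (NOT NOT vld AND (NOT en OR sel AND NOT sel))   (complement / identity)
    = NOT (NOT NOT vld AND NOT en)   (complement / identity)
    = NOT vld OR en   (De Morgan)
Both reduce to NOT vld OR en, so they are equivalent.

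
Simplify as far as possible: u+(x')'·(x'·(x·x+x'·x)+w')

u+(x')'·(x'·(x·x+x'·x)+w')
= u+x·(x'·(x·x+x'·x)+w')   [double negation]
= u+x·(x'·x+w')   [distribution]
= u+x·w'   [complement / identity]

u+x·w'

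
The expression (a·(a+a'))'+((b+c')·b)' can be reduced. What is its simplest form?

(a·(a+a'))'+((b+c')·b)'
= (a·(a+a'))'+b'   — absorption
= a'+b'   — complement / identity

a'+b'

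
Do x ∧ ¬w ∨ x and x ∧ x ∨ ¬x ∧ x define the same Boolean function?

Yes

E1: x ∧ ¬w ∨ x
    = x
E2: x ∧ x ∨ ¬x ∧ x
    = x ∧ x
    = x
Both reduce to x, so they are equivalent.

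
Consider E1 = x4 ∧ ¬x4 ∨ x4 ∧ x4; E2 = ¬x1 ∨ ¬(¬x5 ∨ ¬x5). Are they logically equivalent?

E1: x4 ∧ ¬x4 ∨ x4 ∧ x4
    = x4   [distribution]
E2: ¬x1 ∨ ¬(¬x5 ∨ ¬x5)
    = ¬x1 ∨ ¬¬x5   [idempotence]
    = ¬x1 ∨ x5   [double negation]
These differ: at x1=0, x4=0, x5=0, E1 = 0 but E2 = 1.

No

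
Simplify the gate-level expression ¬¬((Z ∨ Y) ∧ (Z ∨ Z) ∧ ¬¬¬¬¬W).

Z ∧ ¬W

¬¬((Z ∨ Y) ∧ (Z ∨ Z) ∧ ¬¬¬¬¬W)
= ¬¬((Z ∨ Y) ∧ Z ∧ ¬¬¬¬¬W)   [idempotence]
= ¬¬((Z ∨ Y) ∧ Z ∧ ¬¬¬W)   [double negation]
= (Z ∨ Y) ∧ Z ∧ ¬¬¬W   [double negation]
= Z ∧ ¬¬¬W   [absorption]
= Z ∧ ¬W   [double negation]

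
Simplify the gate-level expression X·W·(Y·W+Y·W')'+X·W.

X·W

X·W·(Y·W+Y·W')'+X·W
= X·W·Y'+X·W   [distribution]
= X·W   [absorption]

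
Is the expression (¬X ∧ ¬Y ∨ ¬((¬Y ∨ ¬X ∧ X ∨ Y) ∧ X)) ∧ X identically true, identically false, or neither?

(¬X ∧ ¬Y ∨ ¬((¬Y ∨ ¬X ∧ X ∨ Y) ∧ X)) ∧ X
= (¬X ∧ ¬Y ∨ ¬((¬Y ∨ Y) ∧ X)) ∧ X   — complement / identity
= (¬X ∧ ¬Y ∨ ¬X) ∧ X   — complement / identity
= ¬X ∧ X   — absorption
= False   — complement

identically false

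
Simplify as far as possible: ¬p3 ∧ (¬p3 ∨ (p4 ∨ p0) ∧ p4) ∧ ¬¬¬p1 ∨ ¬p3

¬p3

¬p3 ∧ (¬p3 ∨ (p4 ∨ p0) ∧ p4) ∧ ¬¬¬p1 ∨ ¬p3
= ¬p3 ∧ (¬p3 ∨ p4) ∧ ¬¬¬p1 ∨ ¬p3
= ¬p3 ∧ (¬p3 ∨ p4) ∧ ¬p1 ∨ ¬p3
= ¬p3 ∧ ¬p1 ∨ ¬p3
= ¬p3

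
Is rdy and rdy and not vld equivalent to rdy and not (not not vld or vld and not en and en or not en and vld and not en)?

Yes

E1: rdy and rdy and not vld
    = rdy and not vld   (idempotence)
E2: rdy and not (not not vld or vld and not en and en or not en and vld and not en)
    = rdy and not (not not vld or vld and not en)   (distribution)
    = rdy and not (vld or vld and not en)   (double negation)
    = rdy and not vld   (absorption)
Both reduce to rdy and not vld, so they are equivalent.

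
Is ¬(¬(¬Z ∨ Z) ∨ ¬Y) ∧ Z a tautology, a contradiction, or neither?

¬(¬(¬Z ∨ Z) ∨ ¬Y) ∧ Z
= (¬Z ∨ Z) ∧ Y ∧ Z
= Y ∧ Z
This depends on Y, Z, so it is not a constant.

neither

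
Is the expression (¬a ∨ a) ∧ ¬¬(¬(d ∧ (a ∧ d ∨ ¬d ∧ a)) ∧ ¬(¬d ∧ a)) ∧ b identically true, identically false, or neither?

neither

(¬a ∨ a) ∧ ¬¬(¬(d ∧ (a ∧ d ∨ ¬d ∧ a)) ∧ ¬(¬d ∧ a)) ∧ b
= (¬a ∨ a) ∧ ¬¬(¬(d ∧ a) ∧ ¬(¬d ∧ a)) ∧ b   (distribution)
= (¬a ∨ a) ∧ ¬(d ∧ a ∨ ¬d ∧ a) ∧ b   (De Morgan)
= (¬a ∨ a) ∧ ¬a ∧ b   (distribution)
= ¬a ∧ b   (complement / identity)
This depends on a, b, so it is not a constant.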